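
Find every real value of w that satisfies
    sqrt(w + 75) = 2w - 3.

Square both sides: w + 75 = (2w - 3)^2.
Expand and rearrange: 4w^2 - 13w - 66 = 0.
Solving gives w = 6 or w = -2.75.
Check each candidate in the original equation:
  w = 6: sqrt(81) = 9, while 2w - 3 = 9 — valid.
  w = -2.75: sqrt(72.25) = 8.5, while 2w - 3 = -8.5 — extraneous.

w = 6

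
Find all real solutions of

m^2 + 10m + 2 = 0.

Discriminant: (10)^2 - 4*1*2 = 92.
Quadratic formula: m = (-10 +/- sqrt(92)) / 2.
So m = -5 + sqrt(23) ~= -0.2042 or m = -5 - sqrt(23) ~= -9.7958.

m = -9.7958 or m = -0.2042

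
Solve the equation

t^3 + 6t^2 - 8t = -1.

t = -7.1401 or t = 0.1401 or t = 1

Rearrange: t^3 + 6t^2 - 8t + 1 = 0.
Possible rational roots are divisors of 1. Testing t = 1 gives 0, so (t - 1) is a factor.
Divide: t^3 + 6t^2 - 8t + 1 = (t - 1)(t^2 + 7t - 1).
Apply the quadratic formula to t^2 + 7t - 1 = 0: t = (-7 +/- sqrt(53))/2, i.e. t ~= 0.1401 or t ~= -7.1401.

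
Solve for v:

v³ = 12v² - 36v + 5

Rearrange: v³ - 12v² + 36v - 5 = 0.
Possible rational roots are divisors of -5. Testing v = 5 gives 0, so (v - 5) is a factor.
Divide: v³ - 12v² + 36v - 5 = (v - 5)(v² - 7v + 1).
Apply the quadratic formula to v² - 7v + 1 = 0: v = (7 ± √45)/2, i.e. v ≈ 6.8541 or v ≈ 0.1459.

v = 0.1459 or v = 5 or v = 6.8541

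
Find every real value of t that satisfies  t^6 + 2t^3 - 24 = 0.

Let u = t^3. The equation becomes u^2 + 2u - 24 = 0.
Factor: (u - 4)(u + 6) = 0, so u = 4 or u = -6.
t^3 = 4 gives t = (4)^(1/3) ~= 1.5874.
t^3 = -6 gives t = -(6)^(1/3) ~= -1.8171.

t = -1.8171 or t = 1.5874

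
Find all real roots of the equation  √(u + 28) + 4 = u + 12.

Isolate the radical: √(u + 28) = u + 8.
Square both sides: u + 28 = (u + 8)².
Expand and rearrange: u² + 15u + 36 = 0.
Solving gives u = -3 or u = -12.
Check each candidate in the original equation:
  u = -3: √(25) = 5, while u + 8 = 5 — valid.
  u = -12: √(16) = 4, while u + 8 = -4 — extraneous.

u = -3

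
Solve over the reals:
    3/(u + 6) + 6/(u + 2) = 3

u = -5.3723 or u = 0.3723

Multiply both sides by (u + 6)(u + 2):
3(u + 2) + 6(u + 6) = 3(u + 6)(u + 2).
Expand and collect terms: 3u² + 15u - 6 = 0.
By the quadratic formula, u = (-15 ± √297) / 6, so u ≈ 0.3723 or u ≈ -5.3723.
Neither value makes a denominator zero (u ≠ -6, u ≠ -2), so both are valid.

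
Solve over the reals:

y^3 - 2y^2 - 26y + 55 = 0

y = -5.1401 or y = 2.1401 or y = 5

Possible rational roots are divisors of 55. Testing y = 5 gives 0, so (y - 5) is a factor.
Divide: y^3 - 2y^2 - 26y + 55 = (y - 5)(y^2 + 3y - 11).
Apply the quadratic formula to y^2 + 3y - 11 = 0: y = (-3 +/- sqrt(53))/2, i.e. y ~= 2.1401 or y ~= -5.1401.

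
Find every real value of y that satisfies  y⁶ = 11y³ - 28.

y = 1.5874 or y = 1.9129

Let u = y³. The equation becomes u² - 11u + 28 = 0.
Factor: (u - 4)(u - 7) = 0, so u = 4 or u = 7.
y³ = 4 gives y = ∛(4) ≈ 1.5874.
y³ = 7 gives y = ∛(7) ≈ 1.9129.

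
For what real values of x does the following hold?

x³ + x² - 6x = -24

x = -4

Rearrange: x³ + x² - 6x + 24 = 0.
Possible rational roots are divisors of 24. Testing x = -4 gives 0, so (x + 4) is a factor.
Divide: x³ + x² - 6x + 24 = (x + 4)(x² - 3x + 6).
The quadratic x² - 3x + 6 has discriminant -15 < 0, so no further real roots.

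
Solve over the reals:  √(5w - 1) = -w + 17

Square both sides: 5w - 1 = (-w + 17)².
Expand and rearrange: w² - 39w + 290 = 0.
Solving gives w = 29 or w = 10.
Check each candidate in the original equation:
  w = 29: √(144) = 12, while -w + 17 = -12 — extraneous.
  w = 10: √(49) = 7, while -w + 17 = 7 — valid.

w = 10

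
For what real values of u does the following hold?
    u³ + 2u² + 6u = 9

Rearrange: u³ + 2u² + 6u - 9 = 0.
Possible rational roots are divisors of -9. Testing u = 1 gives 0, so (u - 1) is a factor.
Divide: u³ + 2u² + 6u - 9 = (u - 1)(u² + 3u + 9).
The quadratic u² + 3u + 9 has discriminant -27 < 0, so no further real roots.

u = 1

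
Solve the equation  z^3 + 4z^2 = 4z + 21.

z = -3.1926 or z = -3 or z = 2.1926

Rearrange: z^3 + 4z^2 - 4z - 21 = 0.
Possible rational roots are divisors of -21. Testing z = -3 gives 0, so (z + 3) is a factor.
Divide: z^3 + 4z^2 - 4z - 21 = (z + 3)(z^2 + z - 7).
Apply the quadratic formula to z^2 + z - 7 = 0: z = (-1 +/- sqrt(29))/2, i.e. z ~= 2.1926 or z ~= -3.1926.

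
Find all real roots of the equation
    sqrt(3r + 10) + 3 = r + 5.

Isolate the radical: sqrt(3r + 10) = r + 2.
Square both sides: 3r + 10 = (r + 2)^2.
Expand and rearrange: r^2 + r - 6 = 0.
Solving gives r = 2 or r = -3.
Check each candidate in the original equation:
  r = 2: sqrt(16) = 4, while r + 2 = 4 — valid.
  r = -3: sqrt(1) = 1, while r + 2 = -1 — extraneous.

r = 2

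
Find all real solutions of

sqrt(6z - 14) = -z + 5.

Square both sides: 6z - 14 = (-z + 5)^2.
Expand and rearrange: z^2 - 16z + 39 = 0.
Solving gives z = 13 or z = 3.
Check each candidate in the original equation:
  z = 13: sqrt(64) = 8, while -z + 5 = -8 — extraneous.
  z = 3: sqrt(4) = 2, while -z + 5 = 2 — valid.

z = 3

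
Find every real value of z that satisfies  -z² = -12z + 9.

z = 0.8038 or z = 11.1962

Rearrange to standard form: -z² + 12z - 9 = 0.
Discriminant: (12)² − 4·(-1)·(-9) = 108.
Quadratic formula: z = (-12 ± √108) / (-2).
So z = 6 - 3·√(3) ≈ 0.8038 or z = 3·√(3) + 6 ≈ 11.1962.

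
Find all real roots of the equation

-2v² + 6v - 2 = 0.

v = 0.382 or v = 2.618

Discriminant: (6)² − 4·(-2)·(-2) = 20.
Quadratic formula: v = (-6 ± √20) / (-4).
So v = 3/2 - √(5)/2 ≈ 0.382 or v = √(5)/2 + 3/2 ≈ 2.618.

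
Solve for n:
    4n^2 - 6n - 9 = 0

n = -0.9271 or n = 2.4271

Discriminant: (-6)^2 - 4*4*(-9) = 180.
Quadratic formula: n = (6 +/- sqrt(180)) / 8.
So n = 3/4 + 3*sqrt(5)/4 ~= 2.4271 or n = 3/4 - 3*sqrt(5)/4 ~= -0.9271.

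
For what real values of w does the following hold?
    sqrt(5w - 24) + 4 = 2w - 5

w = 5 or w = 5.25

Isolate the radical: sqrt(5w - 24) = 2w - 9.
Square both sides: 5w - 24 = (2w - 9)^2.
Expand and rearrange: 4w^2 - 41w + 105 = 0.
Solving gives w = 5.25 or w = 5.
Check each candidate in the original equation:
  w = 5.25: sqrt(2.25) = 1.5, while 2w - 9 = 1.5 — valid.
  w = 5: sqrt(1) = 1, while 2w - 9 = 1 — valid.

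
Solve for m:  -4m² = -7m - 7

m = -0.7111 or m = 2.4611

Rearrange to standard form: -4m² + 7m + 7 = 0.
Discriminant: (7)² − 4·(-4)·7 = 161.
Quadratic formula: m = (-7 ± √161) / (-8).
So m = 7/8 - √(161)/8 ≈ -0.7111 or m = 7/8 + √(161)/8 ≈ 2.4611.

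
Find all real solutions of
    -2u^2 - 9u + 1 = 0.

Discriminant: (-9)^2 - 4*(-2)*1 = 89.
Quadratic formula: u = (9 +/- sqrt(89)) / (-4).
So u = -sqrt(89)/4 - 9/4 ~= -4.6085 or u = -9/4 + sqrt(89)/4 ~= 0.1085.

u = -4.6085 or u = 0.1085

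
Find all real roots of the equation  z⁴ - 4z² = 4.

Let u = z². The equation becomes u² - 4u - 4 = 0.
By the quadratic formula, u = 2 + 2·√(2) or u = 2 - 2·√(2).
z² = 2 + 2·√(2) gives z = ±√(2 + 2·√(2)) ≈ ±2.1974.
z² = 2 - 2·√(2) < 0 has no real solution.

z = -2.1974 or z = 2.1974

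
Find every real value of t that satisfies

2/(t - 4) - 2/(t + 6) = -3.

Multiply both sides by (t - 4)(t + 6):
2(t + 6) - 2(t - 4) = -3(t - 4)(t + 6).
Expand and collect terms: -3t^2 - 6t + 52 = 0.
By the quadratic formula, t = (6 +/- sqrt(660)) / -6, so t ~= -5.2817 or t ~= 3.2817.
Neither value makes a denominator zero (t != 4, t != -6), so both are valid.

t = -5.2817 or t = 3.2817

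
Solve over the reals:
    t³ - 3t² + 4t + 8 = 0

Possible rational roots are divisors of 8. Testing t = -1 gives 0, so (t + 1) is a factor.
Divide: t³ - 3t² + 4t + 8 = (t + 1)(t² - 4t + 8).
The quadratic t² - 4t + 8 has discriminant -16 < 0, so no further real roots.

t = -1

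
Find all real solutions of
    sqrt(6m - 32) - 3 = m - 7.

m = 6 or m = 8

Isolate the radical: sqrt(6m - 32) = m - 4.
Square both sides: 6m - 32 = (m - 4)^2.
Expand and rearrange: m^2 - 14m + 48 = 0.
Solving gives m = 8 or m = 6.
Check each candidate in the original equation:
  m = 8: sqrt(16) = 4, while m - 4 = 4 — valid.
  m = 6: sqrt(4) = 2, while m - 4 = 2 — valid.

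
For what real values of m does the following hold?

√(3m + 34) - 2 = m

m = 5

Isolate the radical: √(3m + 34) = m + 2.
Square both sides: 3m + 34 = (m + 2)².
Expand and rearrange: m² + m - 30 = 0.
Solving gives m = 5 or m = -6.
Check each candidate in the original equation:
  m = 5: √(49) = 7, while m + 2 = 7 — valid.
  m = -6: √(16) = 4, while m + 2 = -4 — extraneous.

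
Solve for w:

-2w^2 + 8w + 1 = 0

Discriminant: (8)^2 - 4*(-2)*1 = 72.
Quadratic formula: w = (-8 +/- sqrt(72)) / (-4).
So w = 2 - 3*sqrt(2)/2 ~= -0.1213 or w = 2 + 3*sqrt(2)/2 ~= 4.1213.

w = -0.1213 or w = 4.1213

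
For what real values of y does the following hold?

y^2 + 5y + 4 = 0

y = -4 or y = -1

Factor: (y + 4)(y + 1) = 0.
So y = -4 or y = -1.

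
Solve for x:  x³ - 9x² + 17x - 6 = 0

Possible rational roots are divisors of -6. Testing x = 2 gives 0, so (x - 2) is a factor.
Divide: x³ - 9x² + 17x - 6 = (x - 2)(x² - 7x + 3).
Apply the quadratic formula to x² - 7x + 3 = 0: x = (7 ± √37)/2, i.e. x ≈ 6.5414 or x ≈ 0.4586.

x = 0.4586 or x = 2 or x = 6.5414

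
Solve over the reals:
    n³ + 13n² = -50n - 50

Rearrange: n³ + 13n² + 50n + 50 = 0.
Possible rational roots are divisors of 50. Testing n = -5 gives 0, so (n + 5) is a factor.
Divide: n³ + 13n² + 50n + 50 = (n + 5)(n² + 8n + 10).
Apply the quadratic formula to n² + 8n + 10 = 0: n = (-8 ± √24)/2, i.e. n ≈ -1.5505 or n ≈ -6.4495.

n = -6.4495 or n = -5 or n = -1.5505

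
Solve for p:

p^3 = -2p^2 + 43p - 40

p = -8 or p = 1 or p = 5

Rearrange: p^3 + 2p^2 - 43p + 40 = 0.
Possible rational roots are divisors of 40. Testing p = 5 gives 0, so (p - 5) is a factor.
Divide: p^3 + 2p^2 - 43p + 40 = (p - 5)(p^2 + 7p - 8).
Factor the quadratic: p = 1 or p = -8.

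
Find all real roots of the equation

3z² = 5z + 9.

Rearrange to standard form: 3z² - 5z - 9 = 0.
Discriminant: (-5)² − 4·3·(-9) = 133.
Quadratic formula: z = (5 ± √133) / 6.
So z = 5/6 + √(133)/6 ≈ 2.7554 or z = 5/6 - √(133)/6 ≈ -1.0888.

z = -1.0888 or z = 2.7554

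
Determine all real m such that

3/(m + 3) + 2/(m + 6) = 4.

m = -5.6116 or m = -2.1384

Multiply both sides by (m + 3)(m + 6):
3(m + 6) + 2(m + 3) = 4(m + 3)(m + 6).
Expand and collect terms: 4m^2 + 31m + 48 = 0.
By the quadratic formula, m = (-31 +/- sqrt(193)) / 8, so m ~= -2.1384 or m ~= -5.6116.
Neither value makes a denominator zero (m != -3, m != -6), so both are valid.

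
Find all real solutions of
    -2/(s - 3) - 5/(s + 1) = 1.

s = -7.217 or s = 2.217

Multiply both sides by (s - 3)(s + 1):
-2(s + 1) - 5(s - 3) = (s - 3)(s + 1).
Expand and collect terms: s^2 + 5s - 16 = 0.
By the quadratic formula, s = (-5 +/- sqrt(89)) / 2, so s ~= 2.217 or s ~= -7.217.
Neither value makes a denominator zero (s != 3, s != -1), so both are valid.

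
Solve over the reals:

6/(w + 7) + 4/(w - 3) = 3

Multiply both sides by (w + 7)(w - 3):
6(w - 3) + 4(w + 7) = 3(w + 7)(w - 3).
Expand and collect terms: 3w² + 2w - 73 = 0.
By the quadratic formula, w = (-2 ± √880) / 6, so w ≈ 4.6108 or w ≈ -5.2775.
Neither value makes a denominator zero (w ≠ -7, w ≠ 3), so both are valid.

w = -5.2775 or w = 4.6108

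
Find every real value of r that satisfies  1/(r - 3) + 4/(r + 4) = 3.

Multiply both sides by (r - 3)(r + 4):
(r + 4) + 4(r - 3) = 3(r - 3)(r + 4).
Expand and collect terms: 3r² - 2r - 28 = 0.
By the quadratic formula, r = (2 ± √340) / 6, so r ≈ 3.4065 or r ≈ -2.7398.
Neither value makes a denominator zero (r ≠ 3, r ≠ -4), so both are valid.

r = -2.7398 or r = 3.4065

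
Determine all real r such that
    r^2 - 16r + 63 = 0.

Factor: (r - 9)(r - 7) = 0.
So r = 9 or r = 7.

r = 7 or r = 9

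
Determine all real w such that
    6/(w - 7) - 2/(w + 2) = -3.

w = -1.1153 or w = 4.782

Multiply both sides by (w - 7)(w + 2):
6(w + 2) - 2(w - 7) = -3(w - 7)(w + 2).
Expand and collect terms: -3w² + 11w + 16 = 0.
By the quadratic formula, w = (-11 ± √313) / -6, so w ≈ -1.1153 or w ≈ 4.782.
Neither value makes a denominator zero (w ≠ 7, w ≠ -2), so both are valid.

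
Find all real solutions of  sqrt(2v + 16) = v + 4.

v = 0

Square both sides: 2v + 16 = (v + 4)^2.
Expand and rearrange: v^2 + 6v = 0.
Solving gives v = 0 or v = -6.
Check each candidate in the original equation:
  v = 0: sqrt(16) = 4, while v + 4 = 4 — valid.
  v = -6: sqrt(4) = 2, while v + 4 = -2 — extraneous.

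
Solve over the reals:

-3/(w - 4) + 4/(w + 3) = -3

w = -4.1882 or w = 4.8549

Multiply both sides by (w - 4)(w + 3):
-3(w + 3) + 4(w - 4) = -3(w - 4)(w + 3).
Expand and collect terms: -3w² + 2w + 61 = 0.
By the quadratic formula, w = (-2 ± √736) / -6, so w ≈ -4.1882 or w ≈ 4.8549.
Neither value makes a denominator zero (w ≠ 4, w ≠ -3), so both are valid.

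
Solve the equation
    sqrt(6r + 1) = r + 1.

Square both sides: 6r + 1 = (r + 1)^2.
Expand and rearrange: r^2 - 4r = 0.
Solving gives r = 4 or r = 0.
Check each candidate in the original equation:
  r = 4: sqrt(25) = 5, while r + 1 = 5 — valid.
  r = 0: sqrt(1) = 1, while r + 1 = 1 — valid.

r = 0 or r = 4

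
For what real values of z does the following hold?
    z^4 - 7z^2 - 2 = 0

z = -2.6972 or z = 2.6972

Let u = z^2. The equation becomes u^2 - 7u - 2 = 0.
By the quadratic formula, u = 7/2 + sqrt(57)/2 or u = 7/2 - sqrt(57)/2.
z^2 = 7/2 + sqrt(57)/2 gives z = +/-sqrt(7/2 + sqrt(57)/2) ~= +/-2.6972.
z^2 = 7/2 - sqrt(57)/2 < 0 has no real solution.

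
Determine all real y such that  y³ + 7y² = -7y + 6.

y = -5.5414 or y = -2 or y = 0.5414

Rearrange: y³ + 7y² + 7y - 6 = 0.
Possible rational roots are divisors of -6. Testing y = -2 gives 0, so (y + 2) is a factor.
Divide: y³ + 7y² + 7y - 6 = (y + 2)(y² + 5y - 3).
Apply the quadratic formula to y² + 5y - 3 = 0: y = (-5 ± √37)/2, i.e. y ≈ 0.5414 or y ≈ -5.5414.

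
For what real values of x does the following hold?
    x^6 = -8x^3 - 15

Let u = x^3. The equation becomes u^2 + 8u + 15 = 0.
Factor: (u + 3)(u + 5) = 0, so u = -3 or u = -5.
x^3 = -3 gives x = -(3)^(1/3) ~= -1.4422.
x^3 = -5 gives x = -(5)^(1/3) ~= -1.71.

x = -1.71 or x = -1.4422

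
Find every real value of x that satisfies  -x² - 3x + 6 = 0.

x = -4.3723 or x = 1.3723

Discriminant: (-3)² − 4·(-1)·6 = 33.
Quadratic formula: x = (3 ± √33) / (-2).
So x = -√(33)/2 - 3/2 ≈ -4.3723 or x = -3/2 + √(33)/2 ≈ 1.3723.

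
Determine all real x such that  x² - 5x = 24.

Bring every term to one side: x² - 5x - 24 = 0.
Factor: (x + 3)(x - 8) = 0.
So x = -3 or x = 8.

x = -3 or x = 8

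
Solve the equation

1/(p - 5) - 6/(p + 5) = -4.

Multiply both sides by (p - 5)(p + 5):
(p + 5) - 6(p - 5) = -4(p - 5)(p + 5).
Expand and collect terms: -4p² + 5p + 65 = 0.
By the quadratic formula, p = (-5 ± √1065) / -8, so p ≈ -3.4543 or p ≈ 4.7043.
Neither value makes a denominator zero (p ≠ 5, p ≠ -5), so both are valid.

p = -3.4543 or p = 4.7043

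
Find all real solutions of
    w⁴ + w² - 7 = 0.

w = -1.4807 or w = 1.4807

Let u = w². The equation becomes u² + u - 7 = 0.
By the quadratic formula, u = -1/2 + √(29)/2 or u = -√(29)/2 - 1/2.
w² = -1/2 + √(29)/2 gives w = ±√(-1/2 + √(29)/2) ≈ ±1.4807.
w² = -√(29)/2 - 1/2 < 0 has no real solution.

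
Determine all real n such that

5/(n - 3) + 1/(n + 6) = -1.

n = -7.8541 or n = -1.1459

Multiply both sides by (n - 3)(n + 6):
5(n + 6) + (n - 3) = -(n - 3)(n + 6).
Expand and collect terms: -n^2 - 9n - 9 = 0.
By the quadratic formula, n = (9 +/- sqrt(45)) / -2, so n ~= -7.8541 or n ~= -1.1459.
Neither value makes a denominator zero (n != 3, n != -6), so both are valid.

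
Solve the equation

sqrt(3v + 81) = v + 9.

Square both sides: 3v + 81 = (v + 9)^2.
Expand and rearrange: v^2 + 15v = 0.
Solving gives v = 0 or v = -15.
Check each candidate in the original equation:
  v = 0: sqrt(81) = 9, while v + 9 = 9 — valid.
  v = -15: sqrt(36) = 6, while v + 9 = -6 — extraneous.

v = 0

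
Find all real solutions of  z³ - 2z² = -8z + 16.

Rearrange: z³ - 2z² + 8z - 16 = 0.
Possible rational roots are divisors of -16. Testing z = 2 gives 0, so (z - 2) is a factor.
Divide: z³ - 2z² + 8z - 16 = (z - 2)(z² + 8).
The quadratic z² + 8 has discriminant -32 < 0, so no further real roots.

z = 2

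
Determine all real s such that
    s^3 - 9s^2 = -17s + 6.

Rearrange: s^3 - 9s^2 + 17s - 6 = 0.
Possible rational roots are divisors of -6. Testing s = 2 gives 0, so (s - 2) is a factor.
Divide: s^3 - 9s^2 + 17s - 6 = (s - 2)(s^2 - 7s + 3).
Apply the quadratic formula to s^2 - 7s + 3 = 0: s = (7 +/- sqrt(37))/2, i.e. s ~= 6.5414 or s ~= 0.4586.

s = 0.4586 or s = 2 or s = 6.5414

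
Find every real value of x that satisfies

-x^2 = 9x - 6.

x = -9.6235 or x = 0.6235

Rearrange to standard form: -x^2 - 9x + 6 = 0.
Discriminant: (-9)^2 - 4*(-1)*6 = 105.
Quadratic formula: x = (9 +/- sqrt(105)) / (-2).
So x = -sqrt(105)/2 - 9/2 ~= -9.6235 or x = -9/2 + sqrt(105)/2 ~= 0.6235.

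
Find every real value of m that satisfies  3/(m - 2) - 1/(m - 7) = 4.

m = 2.7974 or m = 6.7026

Multiply both sides by (m - 2)(m - 7):
3(m - 7) - (m - 2) = 4(m - 2)(m - 7).
Expand and collect terms: 4m^2 - 38m + 75 = 0.
By the quadratic formula, m = (38 +/- sqrt(244)) / 8, so m ~= 6.7026 or m ~= 2.7974.
Neither value makes a denominator zero (m != 2, m != 7), so both are valid.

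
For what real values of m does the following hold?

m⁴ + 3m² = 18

m = -1.7321 or m = 1.7321

Let u = m². The equation becomes u² + 3u - 18 = 0.
Factor: (u - 3)(u + 6) = 0, so u = 3 or u = -6.
m² = 3 gives m = ±√(3) ≈ ±1.7321.
m² = -6 < 0 has no real solution.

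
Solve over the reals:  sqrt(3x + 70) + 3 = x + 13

Isolate the radical: sqrt(3x + 70) = x + 10.
Square both sides: 3x + 70 = (x + 10)^2.
Expand and rearrange: x^2 + 17x + 30 = 0.
Solving gives x = -2 or x = -15.
Check each candidate in the original equation:
  x = -2: sqrt(64) = 8, while x + 10 = 8 — valid.
  x = -15: sqrt(25) = 5, while x + 10 = -5 — extraneous.

x = -2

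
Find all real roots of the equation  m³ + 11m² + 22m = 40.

Rearrange: m³ + 11m² + 22m - 40 = 0.
Possible rational roots are divisors of -40. Testing m = -5 gives 0, so (m + 5) is a factor.
Divide: m³ + 11m² + 22m - 40 = (m + 5)(m² + 6m - 8).
Apply the quadratic formula to m² + 6m - 8 = 0: m = (-6 ± √68)/2, i.e. m ≈ 1.1231 or m ≈ -7.1231.

m = -7.1231 or m = -5 or m = 1.1231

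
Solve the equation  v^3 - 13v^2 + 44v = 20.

v = 0.5359 or v = 5 or v = 7.4641

Rearrange: v^3 - 13v^2 + 44v - 20 = 0.
Possible rational roots are divisors of -20. Testing v = 5 gives 0, so (v - 5) is a factor.
Divide: v^3 - 13v^2 + 44v - 20 = (v - 5)(v^2 - 8v + 4).
Apply the quadratic formula to v^2 - 8v + 4 = 0: v = (8 +/- sqrt(48))/2, i.e. v ~= 7.4641 or v ~= 0.5359.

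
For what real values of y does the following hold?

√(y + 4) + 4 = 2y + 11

Isolate the radical: √(y + 4) = 2y + 7.
Square both sides: y + 4 = (2y + 7)².
Expand and rearrange: 4y² + 27y + 45 = 0.
Solving gives y = -3 or y = -3.75.
Check each candidate in the original equation:
  y = -3: √(1) = 1, while 2y + 7 = 1 — valid.
  y = -3.75: √(0.25) = 0.5, while 2y + 7 = -0.5 — extraneous.

y = -3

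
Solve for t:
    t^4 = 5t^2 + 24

t = -2.8284 or t = 2.8284

Let u = t^2. The equation becomes u^2 - 5u - 24 = 0.
Factor: (u + 3)(u - 8) = 0, so u = -3 or u = 8.
t^2 = -3 < 0 has no real solution.
t^2 = 8 gives t = +/-2*sqrt(2) ~= +/-2.8284.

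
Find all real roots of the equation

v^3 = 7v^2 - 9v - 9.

Rearrange: v^3 - 7v^2 + 9v + 9 = 0.
Possible rational roots are divisors of 9. Testing v = 3 gives 0, so (v - 3) is a factor.
Divide: v^3 - 7v^2 + 9v + 9 = (v - 3)(v^2 - 4v - 3).
Apply the quadratic formula to v^2 - 4v - 3 = 0: v = (4 +/- sqrt(28))/2, i.e. v ~= 4.6458 or v ~= -0.6458.

v = -0.6458 or v = 3 or v = 4.6458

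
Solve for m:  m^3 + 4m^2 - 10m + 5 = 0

m = -5.8541 or m = 0.8541 or m = 1

Possible rational roots are divisors of 5. Testing m = 1 gives 0, so (m - 1) is a factor.
Divide: m^3 + 4m^2 - 10m + 5 = (m - 1)(m^2 + 5m - 5).
Apply the quadratic formula to m^2 + 5m - 5 = 0: m = (-5 +/- sqrt(45))/2, i.e. m ~= 0.8541 or m ~= -5.8541.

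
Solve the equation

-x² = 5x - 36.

Bring every term to one side: -x² - 5x + 36 = 0.
Factor: -1(x + 9)(x - 4) = 0.
So x = -9 or x = 4.

x = -9 or x = 4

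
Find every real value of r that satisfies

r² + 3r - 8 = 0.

Discriminant: (3)² − 4·1·(-8) = 41.
Quadratic formula: r = (-3 ± √41) / 2.
So r = -3/2 + √(41)/2 ≈ 1.7016 or r = -√(41)/2 - 3/2 ≈ -4.7016.

r = -4.7016 or r = 1.7016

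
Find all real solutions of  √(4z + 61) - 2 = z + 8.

z = -3

Isolate the radical: √(4z + 61) = z + 10.
Square both sides: 4z + 61 = (z + 10)².
Expand and rearrange: z² + 16z + 39 = 0.
Solving gives z = -3 or z = -13.
Check each candidate in the original equation:
  z = -3: √(49) = 7, while z + 10 = 7 — valid.
  z = -13: √(9) = 3, while z + 10 = -3 — extraneous.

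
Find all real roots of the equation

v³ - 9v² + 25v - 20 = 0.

v = 1.382 or v = 3.618 or v = 4

Possible rational roots are divisors of -20. Testing v = 4 gives 0, so (v - 4) is a factor.
Divide: v³ - 9v² + 25v - 20 = (v - 4)(v² - 5v + 5).
Apply the quadratic formula to v² - 5v + 5 = 0: v = (5 ± √5)/2, i.e. v ≈ 3.618 or v ≈ 1.382.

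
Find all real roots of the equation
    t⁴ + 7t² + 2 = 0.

Let u = t². The equation becomes u² + 7u + 2 = 0.
By the quadratic formula, u = -7/2 + √(41)/2 or u = -7/2 - √(41)/2.
t² = -7/2 + √(41)/2 < 0 has no real solution.
t² = -7/2 - √(41)/2 < 0 has no real solution.

No real solutions.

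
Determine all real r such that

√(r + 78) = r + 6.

Square both sides: r + 78 = (r + 6)².
Expand and rearrange: r² + 11r - 42 = 0.
Solving gives r = 3 or r = -14.
Check each candidate in the original equation:
  r = 3: √(81) = 9, while r + 6 = 9 — valid.
  r = -14: √(64) = 8, while r + 6 = -8 — extraneous.

r = 3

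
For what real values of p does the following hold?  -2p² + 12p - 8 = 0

p = 0.7639 or p = 5.2361

Discriminant: (12)² − 4·(-2)·(-8) = 80.
Quadratic formula: p = (-12 ± √80) / (-4).
So p = 3 - √(5) ≈ 0.7639 or p = √(5) + 3 ≈ 5.2361.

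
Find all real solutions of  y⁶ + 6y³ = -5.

Let u = y³. The equation becomes u² + 6u + 5 = 0.
Factor: (u + 1)(u + 5) = 0, so u = -1 or u = -5.
y³ = -1 gives y = -1.
y³ = -5 gives y = -∛(5) ≈ -1.71.

y = -1.71 or y = -1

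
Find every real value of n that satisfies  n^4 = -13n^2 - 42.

Let u = n^2. The equation becomes u^2 + 13u + 42 = 0.
Factor: (u + 7)(u + 6) = 0, so u = -7 or u = -6.
n^2 = -7 < 0 has no real solution.
n^2 = -6 < 0 has no real solution.

No real solutions.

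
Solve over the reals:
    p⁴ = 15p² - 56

p = -2.8284 or p = -2.6458 or p = 2.6458 or p = 2.8284

Let u = p². The equation becomes u² - 15u + 56 = 0.
Factor: (u - 7)(u - 8) = 0, so u = 7 or u = 8.
p² = 7 gives p = ±√(7) ≈ ±2.6458.
p² = 8 gives p = ±2·√(2) ≈ ±2.8284.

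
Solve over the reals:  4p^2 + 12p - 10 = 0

Discriminant: (12)^2 - 4*4*(-10) = 304.
Quadratic formula: p = (-12 +/- sqrt(304)) / 8.
So p = -3/2 + sqrt(19)/2 ~= 0.6794 or p = -sqrt(19)/2 - 3/2 ~= -3.6794.

p = -3.6794 or p = 0.6794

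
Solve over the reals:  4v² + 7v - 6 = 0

Discriminant: (7)² − 4·4·(-6) = 145.
Quadratic formula: v = (-7 ± √145) / 8.
So v = -7/8 + √(145)/8 ≈ 0.6302 or v = -√(145)/8 - 7/8 ≈ -2.3802.

v = -2.3802 or v = 0.6302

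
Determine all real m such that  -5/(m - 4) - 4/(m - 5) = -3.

m = 4.4725 or m = 7.5275

Multiply both sides by (m - 4)(m - 5):
-5(m - 5) - 4(m - 4) = -3(m - 4)(m - 5).
Expand and collect terms: -3m^2 + 36m - 101 = 0.
By the quadratic formula, m = (-36 +/- sqrt(84)) / -6, so m ~= 4.4725 or m ~= 7.5275.
Neither value makes a denominator zero (m != 4, m != 5), so both are valid.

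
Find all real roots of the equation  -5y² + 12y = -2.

y = -0.1565 or y = 2.5565

Rearrange to standard form: -5y² + 12y + 2 = 0.
Discriminant: (12)² − 4·(-5)·2 = 184.
Quadratic formula: y = (-12 ± √184) / (-10).
So y = 6/5 - √(46)/5 ≈ -0.1565 or y = 6/5 + √(46)/5 ≈ 2.5565.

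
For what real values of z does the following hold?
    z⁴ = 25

z = -2.2361 or z = 2.2361

Let u = z². The equation becomes u² - 25 = 0.
Factor: (u - 5)(u + 5) = 0, so u = 5 or u = -5.
z² = 5 gives z = ±√(5) ≈ ±2.2361.
z² = -5 < 0 has no real solution.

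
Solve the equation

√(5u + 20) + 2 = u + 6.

Isolate the radical: √(5u + 20) = u + 4.
Square both sides: 5u + 20 = (u + 4)².
Expand and rearrange: u² + 3u - 4 = 0.
Solving gives u = 1 or u = -4.
Check each candidate in the original equation:
  u = 1: √(25) = 5, while u + 4 = 5 — valid.
  u = -4: √(0) = 0, while u + 4 = 0 — valid.

u = -4 or u = 1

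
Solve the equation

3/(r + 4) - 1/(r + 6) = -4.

r = -5.5 or r = -5

Multiply both sides by (r + 4)(r + 6):
3(r + 6) - (r + 4) = -4(r + 4)(r + 6).
Expand and collect terms: -4r^2 - 42r - 110 = 0.
Factor or apply the quadratic formula: r = -5.5 or r = -5.
Neither value makes a denominator zero (r != -4, r != -6), so both are valid.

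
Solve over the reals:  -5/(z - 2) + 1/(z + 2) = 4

Multiply both sides by (z - 2)(z + 2):
-5(z + 2) + (z - 2) = 4(z - 2)(z + 2).
Expand and collect terms: 4z^2 + 4z - 4 = 0.
By the quadratic formula, z = (-4 +/- sqrt(80)) / 8, so z ~= 0.618 or z ~= -1.618.
Neither value makes a denominator zero (z != 2, z != -2), so both are valid.

z = -1.618 or z = 0.618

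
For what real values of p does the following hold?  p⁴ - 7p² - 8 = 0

p = -2.8284 or p = 2.8284

Let u = p². The equation becomes u² - 7u - 8 = 0.
Factor: (u - 8)(u + 1) = 0, so u = 8 or u = -1.
p² = 8 gives p = ±2·√(2) ≈ ±2.8284.
p² = -1 < 0 has no real solution.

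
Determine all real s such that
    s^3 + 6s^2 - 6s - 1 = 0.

Possible rational roots are divisors of -1. Testing s = 1 gives 0, so (s - 1) is a factor.
Divide: s^3 + 6s^2 - 6s - 1 = (s - 1)(s^2 + 7s + 1).
Apply the quadratic formula to s^2 + 7s + 1 = 0: s = (-7 +/- sqrt(45))/2, i.e. s ~= -0.1459 or s ~= -6.8541.

s = -6.8541 or s = -0.1459 or s = 1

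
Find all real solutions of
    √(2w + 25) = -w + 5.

Square both sides: 2w + 25 = (-w + 5)².
Expand and rearrange: w² - 12w = 0.
Solving gives w = 12 or w = 0.
Check each candidate in the original equation:
  w = 12: √(49) = 7, while -w + 5 = -7 — extraneous.
  w = 0: √(25) = 5, while -w + 5 = 5 — valid.

w = 0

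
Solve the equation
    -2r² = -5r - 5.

Rearrange to standard form: -2r² + 5r + 5 = 0.
Discriminant: (5)² − 4·(-2)·5 = 65.
Quadratic formula: r = (-5 ± √65) / (-4).
So r = 5/4 - √(65)/4 ≈ -0.7656 or r = 5/4 + √(65)/4 ≈ 3.2656.

r = -0.7656 or r = 3.2656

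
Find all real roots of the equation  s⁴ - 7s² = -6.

s = -2.4495 or s = -1 or s = 1 or s = 2.4495

Let u = s². The equation becomes u² - 7u + 6 = 0.
Factor: (u - 1)(u - 6) = 0, so u = 1 or u = 6.
s² = 1 gives s = ±1.
s² = 6 gives s = ±√(6) ≈ ±2.4495.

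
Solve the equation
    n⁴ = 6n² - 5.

Let u = n². The equation becomes u² - 6u + 5 = 0.
Factor: (u - 5)(u - 1) = 0, so u = 5 or u = 1.
n² = 5 gives n = ±√(5) ≈ ±2.2361.
n² = 1 gives n = ±1.

n = -2.2361 or n = -1 or n = 1 or n = 2.2361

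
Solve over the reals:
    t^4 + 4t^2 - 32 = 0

Let u = t^2. The equation becomes u^2 + 4u - 32 = 0.
Factor: (u + 8)(u - 4) = 0, so u = -8 or u = 4.
t^2 = -8 < 0 has no real solution.
t^2 = 4 gives t = +/-2.

t = -2 or t = 2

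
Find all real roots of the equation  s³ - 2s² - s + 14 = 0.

Possible rational roots are divisors of 14. Testing s = -2 gives 0, so (s + 2) is a factor.
Divide: s³ - 2s² - s + 14 = (s + 2)(s² - 4s + 7).
The quadratic s² - 4s + 7 has discriminant -12 < 0, so no further real roots.

s = -2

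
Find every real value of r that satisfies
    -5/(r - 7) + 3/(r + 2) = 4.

Multiply both sides by (r - 7)(r + 2):
-5(r + 2) + 3(r - 7) = 4(r - 7)(r + 2).
Expand and collect terms: 4r² - 18r - 25 = 0.
By the quadratic formula, r = (18 ± √724) / 8, so r ≈ 5.6134 or r ≈ -1.1134.
Neither value makes a denominator zero (r ≠ 7, r ≠ -2), so both are valid.

r = -1.1134 or r = 5.6134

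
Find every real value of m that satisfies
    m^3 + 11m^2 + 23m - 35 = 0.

m = -7 or m = -5 or m = 1

Possible rational roots are divisors of -35. Testing m = -5 gives 0, so (m + 5) is a factor.
Divide: m^3 + 11m^2 + 23m - 35 = (m + 5)(m^2 + 6m - 7).
Factor the quadratic: m = 1 or m = -7.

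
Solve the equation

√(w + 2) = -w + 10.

w = 7

Square both sides: w + 2 = (-w + 10)².
Expand and rearrange: w² - 21w + 98 = 0.
Solving gives w = 14 or w = 7.
Check each candidate in the original equation:
  w = 14: √(16) = 4, while -w + 10 = -4 — extraneous.
  w = 7: √(9) = 3, while -w + 10 = 3 — valid.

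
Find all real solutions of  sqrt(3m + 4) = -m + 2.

Square both sides: 3m + 4 = (-m + 2)^2.
Expand and rearrange: m^2 - 7m = 0.
Solving gives m = 7 or m = 0.
Check each candidate in the original equation:
  m = 7: sqrt(25) = 5, while -m + 2 = -5 — extraneous.
  m = 0: sqrt(4) = 2, while -m + 2 = 2 — valid.

m = 0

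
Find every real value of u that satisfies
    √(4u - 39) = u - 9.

u = 10 or u = 12

Square both sides: 4u - 39 = (u - 9)².
Expand and rearrange: u² - 22u + 120 = 0.
Solving gives u = 12 or u = 10.
Check each candidate in the original equation:
  u = 12: √(9) = 3, while u - 9 = 3 — valid.
  u = 10: √(1) = 1, while u - 9 = 1 — valid.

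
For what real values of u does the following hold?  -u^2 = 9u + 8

Bring every term to one side: -u^2 - 9u - 8 = 0.
Factor: -1(u + 1)(u + 8) = 0.
So u = -1 or u = -8.

u = -8 or u = -1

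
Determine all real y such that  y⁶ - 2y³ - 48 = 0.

y = -1.8171 or y = 2

Let u = y³. The equation becomes u² - 2u - 48 = 0.
Factor: (u + 6)(u - 8) = 0, so u = -6 or u = 8.
y³ = -6 gives y = -∛(6) ≈ -1.8171.
y³ = 8 gives y = 2.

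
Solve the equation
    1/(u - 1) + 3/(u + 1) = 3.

u = -0.2153 or u = 1.5486

Multiply both sides by (u - 1)(u + 1):
(u + 1) + 3(u - 1) = 3(u - 1)(u + 1).
Expand and collect terms: 3u² - 4u - 1 = 0.
By the quadratic formula, u = (4 ± √28) / 6, so u ≈ 1.5486 or u ≈ -0.2153.
Neither value makes a denominator zero (u ≠ 1, u ≠ -1), so both are valid.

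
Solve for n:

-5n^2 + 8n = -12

Rearrange to standard form: -5n^2 + 8n + 12 = 0.
Discriminant: (8)^2 - 4*(-5)*12 = 304.
Quadratic formula: n = (-8 +/- sqrt(304)) / (-10).
So n = 4/5 - 2*sqrt(19)/5 ~= -0.9436 or n = 4/5 + 2*sqrt(19)/5 ~= 2.5436.

n = -0.9436 or n = 2.5436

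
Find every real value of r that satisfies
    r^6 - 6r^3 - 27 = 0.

Let u = r^3. The equation becomes u^2 - 6u - 27 = 0.
Factor: (u + 3)(u - 9) = 0, so u = -3 or u = 9.
r^3 = -3 gives r = -(3)^(1/3) ~= -1.4422.
r^3 = 9 gives r = (9)^(1/3) ~= 2.0801.

r = -1.4422 or r = 2.0801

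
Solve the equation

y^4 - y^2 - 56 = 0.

Let u = y^2. The equation becomes u^2 - u - 56 = 0.
Factor: (u + 7)(u - 8) = 0, so u = -7 or u = 8.
y^2 = -7 < 0 has no real solution.
y^2 = 8 gives y = +/-2*sqrt(2) ~= +/-2.8284.

y = -2.8284 or y = 2.8284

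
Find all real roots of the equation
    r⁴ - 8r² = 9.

Let u = r². The equation becomes u² - 8u - 9 = 0.
Factor: (u - 9)(u + 1) = 0, so u = 9 or u = -1.
r² = 9 gives r = ±3.
r² = -1 < 0 has no real solution.

r = -3 or r = 3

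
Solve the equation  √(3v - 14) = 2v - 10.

Square both sides: 3v - 14 = (2v - 10)².
Expand and rearrange: 4v² - 43v + 114 = 0.
Solving gives v = 6 or v = 4.75.
Check each candidate in the original equation:
  v = 6: √(4) = 2, while 2v - 10 = 2 — valid.
  v = 4.75: √(0.25) = 0.5, while 2v - 10 = -0.5 — extraneous.

v = 6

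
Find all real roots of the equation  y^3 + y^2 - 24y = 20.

Rearrange: y^3 + y^2 - 24y - 20 = 0.
Possible rational roots are divisors of -20. Testing y = -5 gives 0, so (y + 5) is a factor.
Divide: y^3 + y^2 - 24y - 20 = (y + 5)(y^2 - 4y - 4).
Apply the quadratic formula to y^2 - 4y - 4 = 0: y = (4 +/- sqrt(32))/2, i.e. y ~= 4.8284 or y ~= -0.8284.

y = -5 or y = -0.8284 or y = 4.8284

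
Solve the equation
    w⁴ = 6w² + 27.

w = -3 or w = 3

Let u = w². The equation becomes u² - 6u - 27 = 0.
Factor: (u + 3)(u - 9) = 0, so u = -3 or u = 9.
w² = -3 < 0 has no real solution.
w² = 9 gives w = ±3.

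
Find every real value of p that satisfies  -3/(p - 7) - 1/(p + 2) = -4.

p = -1.7697 or p = 7.7697

Multiply both sides by (p - 7)(p + 2):
-3(p + 2) - (p - 7) = -4(p - 7)(p + 2).
Expand and collect terms: -4p^2 + 24p + 55 = 0.
By the quadratic formula, p = (-24 +/- sqrt(1456)) / -8, so p ~= -1.7697 or p ~= 7.7697.
Neither value makes a denominator zero (p != 7, p != -2), so both are valid.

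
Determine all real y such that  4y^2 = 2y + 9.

y = -1.2707 or y = 1.7707

Rearrange to standard form: 4y^2 - 2y - 9 = 0.
Discriminant: (-2)^2 - 4*4*(-9) = 148.
Quadratic formula: y = (2 +/- sqrt(148)) / 8.
So y = 1/4 + sqrt(37)/4 ~= 1.7707 or y = 1/4 - sqrt(37)/4 ~= -1.2707.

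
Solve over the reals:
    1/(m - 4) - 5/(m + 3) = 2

m = -5.3734 or m = 4.3734

Multiply both sides by (m - 4)(m + 3):
(m + 3) - 5(m - 4) = 2(m - 4)(m + 3).
Expand and collect terms: 2m^2 + 2m - 47 = 0.
By the quadratic formula, m = (-2 +/- sqrt(380)) / 4, so m ~= 4.3734 or m ~= -5.3734.
Neither value makes a denominator zero (m != 4, m != -3), so both are valid.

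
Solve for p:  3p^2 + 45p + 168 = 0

p = -8 or p = -7

Factor: 3(p + 7)(p + 8) = 0.
So p = -7 or p = -8.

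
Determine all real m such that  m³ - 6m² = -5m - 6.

m = -0.6458 or m = 2 or m = 4.6458

Rearrange: m³ - 6m² + 5m + 6 = 0.
Possible rational roots are divisors of 6. Testing m = 2 gives 0, so (m - 2) is a factor.
Divide: m³ - 6m² + 5m + 6 = (m - 2)(m² - 4m - 3).
Apply the quadratic formula to m² - 4m - 3 = 0: m = (4 ± √28)/2, i.e. m ≈ 4.6458 or m ≈ -0.6458.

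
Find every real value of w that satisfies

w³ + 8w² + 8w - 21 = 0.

w = -6.1401 or w = -3 or w = 1.1401

Possible rational roots are divisors of -21. Testing w = -3 gives 0, so (w + 3) is a factor.
Divide: w³ + 8w² + 8w - 21 = (w + 3)(w² + 5w - 7).
Apply the quadratic formula to w² + 5w - 7 = 0: w = (-5 ± √53)/2, i.e. w ≈ 1.1401 or w ≈ -6.1401.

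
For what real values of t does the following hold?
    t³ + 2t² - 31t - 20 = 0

Possible rational roots are divisors of -20. Testing t = 5 gives 0, so (t - 5) is a factor.
Divide: t³ + 2t² - 31t - 20 = (t - 5)(t² + 7t + 4).
Apply the quadratic formula to t² + 7t + 4 = 0: t = (-7 ± √33)/2, i.e. t ≈ -0.6277 or t ≈ -6.3723.

t = -6.3723 or t = -0.6277 or t = 5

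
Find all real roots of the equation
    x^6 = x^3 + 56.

Let u = x^3. The equation becomes u^2 - u - 56 = 0.
Factor: (u - 8)(u + 7) = 0, so u = 8 or u = -7.
x^3 = 8 gives x = 2.
x^3 = -7 gives x = -(7)^(1/3) ~= -1.9129.

x = -1.9129 or x = 2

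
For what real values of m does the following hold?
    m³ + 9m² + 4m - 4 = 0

Possible rational roots are divisors of -4. Testing m = -1 gives 0, so (m + 1) is a factor.
Divide: m³ + 9m² + 4m - 4 = (m + 1)(m² + 8m - 4).
Apply the quadratic formula to m² + 8m - 4 = 0: m = (-8 ± √80)/2, i.e. m ≈ 0.4721 or m ≈ -8.4721.

m = -8.4721 or m = -1 or m = 0.4721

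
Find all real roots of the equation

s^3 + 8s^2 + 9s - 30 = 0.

Possible rational roots are divisors of -30. Testing s = -5 gives 0, so (s + 5) is a factor.
Divide: s^3 + 8s^2 + 9s - 30 = (s + 5)(s^2 + 3s - 6).
Apply the quadratic formula to s^2 + 3s - 6 = 0: s = (-3 +/- sqrt(33))/2, i.e. s ~= 1.3723 or s ~= -4.3723.

s = -5 or s = -4.3723 or s = 1.3723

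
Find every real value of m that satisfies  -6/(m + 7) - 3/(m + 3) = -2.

m = -5.2122 or m = -0.2878

Multiply both sides by (m + 7)(m + 3):
-6(m + 3) - 3(m + 7) = -2(m + 7)(m + 3).
Expand and collect terms: -2m^2 - 11m - 3 = 0.
By the quadratic formula, m = (11 +/- sqrt(97)) / -4, so m ~= -5.2122 or m ~= -0.2878.
Neither value makes a denominator zero (m != -7, m != -3), so both are valid.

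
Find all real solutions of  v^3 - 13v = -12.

Rearrange: v^3 - 13v + 12 = 0.
Possible rational roots are divisors of 12. Testing v = -4 gives 0, so (v + 4) is a factor.
Divide: v^3 - 13v + 12 = (v + 4)(v^2 - 4v + 3).
Factor the quadratic: v = 3 or v = 1.

v = -4 or v = 1 or v = 3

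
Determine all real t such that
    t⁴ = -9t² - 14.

Let u = t². The equation becomes u² + 9u + 14 = 0.
Factor: (u + 7)(u + 2) = 0, so u = -7 or u = -2.
t² = -7 < 0 has no real solution.
t² = -2 < 0 has no real solution.

No real solutions.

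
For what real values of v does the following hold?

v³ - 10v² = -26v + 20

Rearrange: v³ - 10v² + 26v - 20 = 0.
Possible rational roots are divisors of -20. Testing v = 2 gives 0, so (v - 2) is a factor.
Divide: v³ - 10v² + 26v - 20 = (v - 2)(v² - 8v + 10).
Apply the quadratic formula to v² - 8v + 10 = 0: v = (8 ± √24)/2, i.e. v ≈ 6.4495 or v ≈ 1.5505.

v = 1.5505 or v = 2 or v = 6.4495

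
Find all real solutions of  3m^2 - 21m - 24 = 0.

m = -1 or m = 8

Factor: 3(m - 8)(m + 1) = 0.
So m = 8 or m = -1.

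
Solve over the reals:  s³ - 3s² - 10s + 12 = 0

Possible rational roots are divisors of 12. Testing s = 1 gives 0, so (s - 1) is a factor.
Divide: s³ - 3s² - 10s + 12 = (s - 1)(s² - 2s - 12).
Apply the quadratic formula to s² - 2s - 12 = 0: s = (2 ± √52)/2, i.e. s ≈ 4.6056 or s ≈ -2.6056.

s = -2.6056 or s = 1 or s = 4.6056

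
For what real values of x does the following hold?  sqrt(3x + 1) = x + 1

x = 0 or x = 1

Square both sides: 3x + 1 = (x + 1)^2.
Expand and rearrange: x^2 - x = 0.
Solving gives x = 1 or x = 0.
Check each candidate in the original equation:
  x = 1: sqrt(4) = 2, while x + 1 = 2 — valid.
  x = 0: sqrt(1) = 1, while x + 1 = 1 — valid.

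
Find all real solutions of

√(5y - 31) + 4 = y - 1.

y = 7 or y = 8

Isolate the radical: √(5y - 31) = y - 5.
Square both sides: 5y - 31 = (y - 5)².
Expand and rearrange: y² - 15y + 56 = 0.
Solving gives y = 8 or y = 7.
Check each candidate in the original equation:
  y = 8: √(9) = 3, while y - 5 = 3 — valid.
  y = 7: √(4) = 2, while y - 5 = 2 — valid.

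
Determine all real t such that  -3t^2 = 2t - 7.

Rearrange to standard form: -3t^2 - 2t + 7 = 0.
Discriminant: (-2)^2 - 4*(-3)*7 = 88.
Quadratic formula: t = (2 +/- sqrt(88)) / (-6).
So t = -sqrt(22)/3 - 1/3 ~= -1.8968 or t = -1/3 + sqrt(22)/3 ~= 1.2301.

t = -1.8968 or t = 1.2301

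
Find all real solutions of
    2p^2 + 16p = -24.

Bring every term to one side: 2p^2 + 16p + 24 = 0.
Factor: 2(p + 6)(p + 2) = 0.
So p = -6 or p = -2.

p = -6 or p = -2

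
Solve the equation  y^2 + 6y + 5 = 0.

y = -5 or y = -1

Factor: (y + 1)(y + 5) = 0.
So y = -1 or y = -5.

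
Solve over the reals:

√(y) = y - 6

Square both sides: y = (y - 6)².
Expand and rearrange: y² - 13y + 36 = 0.
Solving gives y = 9 or y = 4.
Check each candidate in the original equation:
  y = 9: √(9) = 3, while y - 6 = 3 — valid.
  y = 4: √(4) = 2, while y - 6 = -2 — extraneous.

y = 9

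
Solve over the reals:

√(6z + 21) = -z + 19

Square both sides: 6z + 21 = (-z + 19)².
Expand and rearrange: z² - 44z + 340 = 0.
Solving gives z = 34 or z = 10.
Check each candidate in the original equation:
  z = 34: √(225) = 15, while -z + 19 = -15 — extraneous.
  z = 10: √(81) = 9, while -z + 19 = 9 — valid.

z = 10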